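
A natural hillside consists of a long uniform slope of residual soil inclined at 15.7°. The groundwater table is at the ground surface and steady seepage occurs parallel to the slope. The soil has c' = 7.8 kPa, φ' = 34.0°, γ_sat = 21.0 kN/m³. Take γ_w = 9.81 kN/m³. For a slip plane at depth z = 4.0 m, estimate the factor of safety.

FS = 1.64

With seepage parallel to the slope and the water table at the surface, the effective normal stress on the slip plane uses the buoyant unit weight γ' = γ_sat − γ_w while the driving shear stress uses γ_sat:
FS = [c' + γ' z cos²β tanφ'] / [γ_sat z sinβ cosβ]
γ' = 21.0 − 9.81 = 11.19 kN/m³
Numerator = 7.8 + 11.19·4.0·cos²15.7°·tan34.0° = 7.8 + 11.19·4.0·0.9268·0.6745 = 35.780 kPa
Denominator = 21.0·4.0·sin15.7°·cos15.7° = 21.0·4.0·0.2706·0.9627 = 21.882 kPa
FS = 35.780 / 21.882 = 1.635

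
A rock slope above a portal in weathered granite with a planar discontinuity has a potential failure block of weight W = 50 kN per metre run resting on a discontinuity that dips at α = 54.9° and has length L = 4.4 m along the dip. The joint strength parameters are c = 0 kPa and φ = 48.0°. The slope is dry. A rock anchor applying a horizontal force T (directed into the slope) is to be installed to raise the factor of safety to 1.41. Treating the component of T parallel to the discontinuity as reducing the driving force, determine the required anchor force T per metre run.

T = 15 kN/m

Resolving forces along and normal to the sliding plane, with the horizontal anchor force T adding T·sinα to the effective normal force and T·cosα acting up the plane against the driving force:
FS = [cL + (W cosα + T sinα) tanφ] / [W sinα − T cosα]
Without the anchor: N' = 28.8 kN/m, driving T_d = 40.9 kN/m, resisting R = 0·4.4 + 28.8·tan48.0° = 31.9 kN/m, FS = 0.78.
Setting FS = 1.41 and solving for T:
1.41·(40.9 − T cos54.9°) = 31.9 + T sin54.9°·tan48.0°
T·(sin54.9°·tan48.0° + 1.41·cos54.9°) = 1.41·40.9 − 31.9
T·(0.8181·1.1106 + 1.41·0.5750) = 57.7 − 31.9 = 25.7
T·1.7194 = 25.7
T = 15.0 kN/m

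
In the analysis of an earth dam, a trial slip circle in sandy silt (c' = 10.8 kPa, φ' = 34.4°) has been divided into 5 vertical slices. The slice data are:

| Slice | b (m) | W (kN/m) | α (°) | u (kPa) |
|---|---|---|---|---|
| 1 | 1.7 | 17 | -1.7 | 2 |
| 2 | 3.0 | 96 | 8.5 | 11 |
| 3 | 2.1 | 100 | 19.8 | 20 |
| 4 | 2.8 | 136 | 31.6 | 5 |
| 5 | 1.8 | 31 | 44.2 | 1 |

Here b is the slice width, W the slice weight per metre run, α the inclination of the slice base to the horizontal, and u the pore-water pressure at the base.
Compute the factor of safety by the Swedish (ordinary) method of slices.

Ordinary method of slices: FS = Σ[c'·Δl_i + (W_i cosα_i − u_i·Δl_i)·tanφ'] / Σ W_i sinα_i, with Δl_i = b_i / cosα_i.
Slice 1: Δl = 1.7/cos(-1.7°) = 1.701 m; N'_1 = 17·cos(-1.7°) − 2·1.701 = 13.6; c'Δl = 18.37; W sinα = -0.5
Slice 2: Δl = 3.0/cos8.5° = 3.033 m; N'_2 = 96·cos8.5° − 11·3.033 = 61.6; c'Δl = 32.76; W sinα = 14.2
Slice 3: Δl = 2.1/cos19.8° = 2.232 m; N'_3 = 100·cos19.8° − 20·2.232 = 49.4; c'Δl = 24.11; W sinα = 33.9
Slice 4: Δl = 2.8/cos31.6° = 3.287 m; N'_4 = 136·cos31.6° − 5·3.287 = 99.4; c'Δl = 35.50; W sinα = 71.3
Slice 5: Δl = 1.8/cos44.2° = 2.511 m; N'_5 = 31·cos44.2° − 1·2.511 = 19.7; c'Δl = 27.12; W sinα = 21.6
Σc'Δl = 137.9 kN/m; ΣN' = 243.7 kN/m; ΣW sinα = 140.4 kN/m
Resisting = 137.9 + 243.7·tan34.4° = 137.9 + 166.9 = 304.7 kN/m
FS = 304.7 / 140.4 = 2.170

FS = 2.17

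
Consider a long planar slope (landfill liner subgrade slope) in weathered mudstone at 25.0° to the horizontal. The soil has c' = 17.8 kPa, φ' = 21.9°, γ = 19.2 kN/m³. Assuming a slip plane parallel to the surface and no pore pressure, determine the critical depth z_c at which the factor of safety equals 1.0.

z_c = 17.55 m

Setting FS = 1.00 in FS = [c' + γz cos²β tanφ'] / [γz sinβ cosβ] and solving for z:
z = c' / [γ cosβ (FS·sinβ − cosβ·tanφ')]
  = 17.8 / [19.2·cos25.0°·(1.00·sin25.0° − cos25.0°·tan21.9°)]
  = 17.8 / [19.2·0.9063·(1.00·0.4226 − 0.9063·0.4020)]
  = 17.8 / 1.0142 = 17.550 m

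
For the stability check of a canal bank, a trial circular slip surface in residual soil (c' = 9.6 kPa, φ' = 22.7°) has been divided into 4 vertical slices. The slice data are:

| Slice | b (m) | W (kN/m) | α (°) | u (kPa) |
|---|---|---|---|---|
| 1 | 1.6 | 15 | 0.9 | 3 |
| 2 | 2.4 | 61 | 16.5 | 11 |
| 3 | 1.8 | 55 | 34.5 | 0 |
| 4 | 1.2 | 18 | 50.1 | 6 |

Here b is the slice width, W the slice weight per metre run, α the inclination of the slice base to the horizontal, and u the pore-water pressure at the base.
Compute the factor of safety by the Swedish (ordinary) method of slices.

FS = 1.83

Ordinary method of slices: FS = Σ[c'·Δl_i + (W_i cosα_i − u_i·Δl_i)·tanφ'] / Σ W_i sinα_i, with Δl_i = b_i / cosα_i.
Slice 1: Δl = 1.6/cos0.9° = 1.600 m; N'_1 = 15·cos0.9° − 3·1.600 = 10.2; c'Δl = 15.36; W sinα = 0.2
Slice 2: Δl = 2.4/cos16.5° = 2.503 m; N'_2 = 61·cos16.5° − 11·2.503 = 31.0; c'Δl = 24.03; W sinα = 17.3
Slice 3: Δl = 1.8/cos34.5° = 2.184 m; N'_3 = 55·cos34.5° − 0·2.184 = 45.3; c'Δl = 20.97; W sinα = 31.2
Slice 4: Δl = 1.2/cos50.1° = 1.871 m; N'_4 = 18·cos50.1° − 6·1.871 = 0.3; c'Δl = 17.96; W sinα = 13.8
Σc'Δl = 78.3 kN/m; ΣN' = 86.8 kN/m; ΣW sinα = 62.5 kN/m
Resisting = 78.3 + 86.8·tan22.7° = 78.3 + 36.3 = 114.6 kN/m
FS = 114.6 / 62.5 = 1.833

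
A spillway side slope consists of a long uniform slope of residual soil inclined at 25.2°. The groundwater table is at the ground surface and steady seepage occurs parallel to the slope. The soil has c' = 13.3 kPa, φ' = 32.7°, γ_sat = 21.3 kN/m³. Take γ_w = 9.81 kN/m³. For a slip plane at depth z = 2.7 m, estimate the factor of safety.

FS = 1.34

With seepage parallel to the slope and the water table at the surface, the effective normal stress on the slip plane uses the buoyant unit weight γ' = γ_sat − γ_w while the driving shear stress uses γ_sat:
FS = [c' + γ' z cos²β tanφ'] / [γ_sat z sinβ cosβ]
γ' = 21.3 − 9.81 = 11.49 kN/m³
Numerator = 13.3 + 11.49·2.7·cos²25.2°·tan32.7° = 13.3 + 11.49·2.7·0.8187·0.6420 = 29.606 kPa
Denominator = 21.3·2.7·sin25.2°·cos25.2° = 21.3·2.7·0.4258·0.9048 = 22.156 kPa
FS = 29.606 / 22.156 = 1.336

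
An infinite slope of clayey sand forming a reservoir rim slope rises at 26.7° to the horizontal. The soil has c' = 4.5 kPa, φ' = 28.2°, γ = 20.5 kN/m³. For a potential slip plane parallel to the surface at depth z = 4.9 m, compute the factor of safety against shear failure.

FS = 1.18

For an infinite slope with a slip plane parallel to the surface (no pore pressure): FS = [c' + γz cos²β tanφ'] / [γz sinβ cosβ].
γz = 20.5·4.9 = 100.45 kN/m²
Numerator = 4.5 + 100.45·cos²26.7°·tan28.2° = 4.5 + 100.45·0.7981·0.5362 = 47.487 kPa
Denominator = 100.45·sin26.7°·cos26.7° = 100.45·0.4493·0.8934 = 40.322 kPa
FS = 47.487 / 40.322 = 1.178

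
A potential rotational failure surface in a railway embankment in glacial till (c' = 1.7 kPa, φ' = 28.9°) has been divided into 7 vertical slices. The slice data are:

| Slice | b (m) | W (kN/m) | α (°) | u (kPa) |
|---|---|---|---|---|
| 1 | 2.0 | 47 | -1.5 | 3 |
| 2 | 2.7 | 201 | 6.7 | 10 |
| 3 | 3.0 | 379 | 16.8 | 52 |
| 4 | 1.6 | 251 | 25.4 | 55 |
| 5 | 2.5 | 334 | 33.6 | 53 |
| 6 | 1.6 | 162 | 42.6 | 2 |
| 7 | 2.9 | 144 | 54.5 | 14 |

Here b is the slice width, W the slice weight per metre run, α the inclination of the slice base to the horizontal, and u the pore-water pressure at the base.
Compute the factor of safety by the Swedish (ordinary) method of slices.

Ordinary method of slices: FS = Σ[c'·Δl_i + (W_i cosα_i − u_i·Δl_i)·tanφ'] / Σ W_i sinα_i, with Δl_i = b_i / cosα_i.
Slice 1: Δl = 2.0/cos(-1.5°) = 2.001 m; N'_1 = 47·cos(-1.5°) − 3·2.001 = 41.0; c'Δl = 3.40; W sinα = -1.2
Slice 2: Δl = 2.7/cos6.7° = 2.719 m; N'_2 = 201·cos6.7° − 10·2.719 = 172.4; c'Δl = 4.62; W sinα = 23.5
Slice 3: Δl = 3.0/cos16.8° = 3.134 m; N'_3 = 379·cos16.8° − 52·3.134 = 199.9; c'Δl = 5.33; W sinα = 109.5
Slice 4: Δl = 1.6/cos25.4° = 1.771 m; N'_4 = 251·cos25.4° − 55·1.771 = 129.3; c'Δl = 3.01; W sinα = 107.7
Slice 5: Δl = 2.5/cos33.6° = 3.001 m; N'_5 = 334·cos33.6° − 53·3.001 = 119.1; c'Δl = 5.10; W sinα = 184.8
Slice 6: Δl = 1.6/cos42.6° = 2.174 m; N'_6 = 162·cos42.6° − 2·2.174 = 114.9; c'Δl = 3.70; W sinα = 109.7
Slice 7: Δl = 2.9/cos54.5° = 4.994 m; N'_7 = 144·cos54.5° − 14·4.994 = 13.7; c'Δl = 8.49; W sinα = 117.2
Σc'Δl = 33.6 kN/m; ΣN' = 790.3 kN/m; ΣW sinα = 651.1 kN/m
Resisting = 33.6 + 790.3·tan28.9° = 33.6 + 436.3 = 469.9 kN/m
FS = 469.9 / 651.1 = 0.722

FS = 0.72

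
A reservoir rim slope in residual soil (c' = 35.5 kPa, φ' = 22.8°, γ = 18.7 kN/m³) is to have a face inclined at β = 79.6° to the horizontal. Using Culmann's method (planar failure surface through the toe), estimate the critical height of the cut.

Culmann's analysis gives the critical failure plane at α_cr = (β + φ')/2 = (79.6 + 22.8)/2 = 51.2°, and the critical height
H_c = (4c'/γ) · sinβ cosφ' / [1 − cos(β − φ')]
    = (4·35.5/18.7) · sin79.6°·cos22.8° / [1 − cos(56.8°)]
    = 7.594 · 0.9836·0.9219 / [1 − 0.5476]
    = 7.594 · 0.9067 / 0.4524
    = 15.22 m

H_c = 15.22 m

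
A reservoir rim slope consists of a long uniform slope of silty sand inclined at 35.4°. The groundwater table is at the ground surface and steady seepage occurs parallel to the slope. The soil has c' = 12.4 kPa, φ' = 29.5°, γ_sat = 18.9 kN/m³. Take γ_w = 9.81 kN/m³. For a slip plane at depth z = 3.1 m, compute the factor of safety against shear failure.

FS = 0.83

With seepage parallel to the slope and the water table at the surface, the effective normal stress on the slip plane uses the buoyant unit weight γ' = γ_sat − γ_w while the driving shear stress uses γ_sat:
FS = [c' + γ' z cos²β tanφ'] / [γ_sat z sinβ cosβ]
γ' = 18.9 − 9.81 = 9.09 kN/m³
Numerator = 12.4 + 9.09·3.1·cos²35.4°·tan29.5° = 12.4 + 9.09·3.1·0.6644·0.5658 = 22.993 kPa
Denominator = 18.9·3.1·sin35.4°·cos35.4° = 18.9·3.1·0.5793·0.8151 = 27.666 kPa
FS = 22.993 / 27.666 = 0.831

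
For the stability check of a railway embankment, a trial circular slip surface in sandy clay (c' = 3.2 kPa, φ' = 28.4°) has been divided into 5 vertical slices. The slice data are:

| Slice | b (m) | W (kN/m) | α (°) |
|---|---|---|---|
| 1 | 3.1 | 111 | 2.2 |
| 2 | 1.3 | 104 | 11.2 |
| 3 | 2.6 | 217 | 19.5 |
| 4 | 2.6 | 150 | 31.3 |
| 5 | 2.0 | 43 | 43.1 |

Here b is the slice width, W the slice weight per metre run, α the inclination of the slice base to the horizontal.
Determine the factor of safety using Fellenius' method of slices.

Ordinary method of slices: FS = Σ[c'·Δl_i + (W_i cosα_i)·tanφ'] / Σ W_i sinα_i, with Δl_i = b_i / cosα_i.
Slice 1: Δl = 3.1/cos2.2° = 3.102 m; N'_1 = 111·cos2.2° = 110.9; c'Δl = 9.93; W sinα = 4.3
Slice 2: Δl = 1.3/cos11.2° = 1.325 m; N'_2 = 104·cos11.2° = 102.0; c'Δl = 4.24; W sinα = 20.2
Slice 3: Δl = 2.6/cos19.5° = 2.758 m; N'_3 = 217·cos19.5° = 204.6; c'Δl = 8.83; W sinα = 72.4
Slice 4: Δl = 2.6/cos31.3° = 3.043 m; N'_4 = 150·cos31.3° = 128.2; c'Δl = 9.74; W sinα = 77.9
Slice 5: Δl = 2.0/cos43.1° = 2.739 m; N'_5 = 43·cos43.1° = 31.4; c'Δl = 8.77; W sinα = 29.4
Σc'Δl = 41.5 kN/m; ΣN' = 577.1 kN/m; ΣW sinα = 204.2 kN/m
Resisting = 41.5 + 577.1·tan28.4° = 41.5 + 312.0 = 353.5 kN/m
FS = 353.5 / 204.2 = 1.731

FS = 1.73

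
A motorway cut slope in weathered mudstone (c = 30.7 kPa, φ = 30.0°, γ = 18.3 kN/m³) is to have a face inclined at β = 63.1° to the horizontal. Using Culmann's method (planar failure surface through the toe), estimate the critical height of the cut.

Culmann's analysis gives the critical failure plane at α_cr = (β + φ)/2 = (63.1 + 30.0)/2 = 46.5°, and the critical height
H_c = (4c/γ) · sinβ cosφ / [1 − cos(β − φ)]
    = (4·30.7/18.3) · sin63.1°·cos30.0° / [1 − cos(33.1°)]
    = 6.710 · 0.8918·0.8660 / [1 − 0.8377]
    = 6.710 · 0.7723 / 0.1623
    = 31.94 m

H_c = 31.94 m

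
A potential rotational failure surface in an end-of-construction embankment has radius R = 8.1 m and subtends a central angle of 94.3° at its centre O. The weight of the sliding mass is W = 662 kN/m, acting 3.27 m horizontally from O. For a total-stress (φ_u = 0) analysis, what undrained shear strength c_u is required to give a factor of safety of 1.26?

c_u = 25.3 kPa

FS = c_u·L_a·R / (W·d), so c_u = FS·W·d / (L_a·R).
Arc length L_a = R·θ = 8.1·(94.3°·π/180) = 8.1·1.6458 = 13.33 m
c_u = 1.26·662·3.27 / (13.33·8.1) = 2727.6 / 107.98 = 25.26 kPa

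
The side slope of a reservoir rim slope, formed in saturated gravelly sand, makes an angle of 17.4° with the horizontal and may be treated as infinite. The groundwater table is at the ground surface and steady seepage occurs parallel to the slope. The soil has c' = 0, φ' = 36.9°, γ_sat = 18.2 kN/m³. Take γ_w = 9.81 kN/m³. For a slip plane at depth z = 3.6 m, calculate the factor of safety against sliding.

FS = 1.10

With seepage parallel to the slope and the water table at the surface, the effective normal stress on the slip plane uses the buoyant unit weight γ' = γ_sat − γ_w while the driving shear stress uses γ_sat:
FS = [c' + γ' z cos²β tanφ'] / [γ_sat z sinβ cosβ]
(For c' = 0 this reduces to FS = (γ'/γ_sat)·tanφ'/tanβ.)
γ' = 18.2 − 9.81 = 8.39 kN/m³
Numerator = 0.0 + 8.39·3.6·cos²17.4°·tan36.9° = 0.0 + 8.39·3.6·0.9106·0.7508 = 20.650 kPa
Denominator = 18.2·3.6·sin17.4°·cos17.4° = 18.2·3.6·0.2990·0.9542 = 18.697 kPa
FS = 20.650 / 18.697 = 1.104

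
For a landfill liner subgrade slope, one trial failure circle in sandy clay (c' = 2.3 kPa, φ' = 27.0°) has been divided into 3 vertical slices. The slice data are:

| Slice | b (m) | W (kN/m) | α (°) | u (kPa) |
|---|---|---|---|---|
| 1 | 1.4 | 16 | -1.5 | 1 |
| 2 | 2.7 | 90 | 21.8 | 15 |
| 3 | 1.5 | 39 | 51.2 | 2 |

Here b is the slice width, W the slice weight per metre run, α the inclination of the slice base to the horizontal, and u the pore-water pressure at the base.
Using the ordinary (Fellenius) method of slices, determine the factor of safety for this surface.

FS = 0.84

Ordinary method of slices: FS = Σ[c'·Δl_i + (W_i cosα_i − u_i·Δl_i)·tanφ'] / Σ W_i sinα_i, with Δl_i = b_i / cosα_i.
Slice 1: Δl = 1.4/cos(-1.5°) = 1.400 m; N'_1 = 16·cos(-1.5°) − 1·1.400 = 14.6; c'Δl = 3.22; W sinα = -0.4
Slice 2: Δl = 2.7/cos21.8° = 2.908 m; N'_2 = 90·cos21.8° − 15·2.908 = 39.9; c'Δl = 6.69; W sinα = 33.4
Slice 3: Δl = 1.5/cos51.2° = 2.394 m; N'_3 = 39·cos51.2° − 2·2.394 = 19.6; c'Δl = 5.51; W sinα = 30.4
Σc'Δl = 15.4 kN/m; ΣN' = 74.2 kN/m; ΣW sinα = 63.4 kN/m
Resisting = 15.4 + 74.2·tan27.0° = 15.4 + 37.8 = 53.2 kN/m
FS = 53.2 / 63.4 = 0.839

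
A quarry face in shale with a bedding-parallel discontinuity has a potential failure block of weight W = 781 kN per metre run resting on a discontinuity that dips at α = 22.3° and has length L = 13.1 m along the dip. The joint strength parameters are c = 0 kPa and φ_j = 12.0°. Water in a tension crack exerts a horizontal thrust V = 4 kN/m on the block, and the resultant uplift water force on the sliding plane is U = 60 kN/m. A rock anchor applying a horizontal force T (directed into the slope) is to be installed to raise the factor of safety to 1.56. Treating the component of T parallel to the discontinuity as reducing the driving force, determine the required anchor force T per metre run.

Resolving forces along and normal to the sliding plane, with the horizontal anchor force T adding T·sinα to the effective normal force and T·cosα acting up the plane against the driving force:
FS = [cL + (W cosα − U − V sinα + T sinα) tanφ_j] / [W sinα + V cosα − T cosα]
Without the anchor: N' = 661.1 kN/m, driving T_d = 300.1 kN/m, resisting R = 0·13.1 + 661.1·tan12.0° = 140.5 kN/m, FS = 0.47.
Setting FS = 1.56 and solving for T:
1.56·(300.1 − T cos22.3°) = 140.5 + T sin22.3°·tan12.0°
T·(sin22.3°·tan12.0° + 1.56·cos22.3°) = 1.56·300.1 − 140.5
T·(0.3795·0.2126 + 1.56·0.9252) = 468.1 − 140.5 = 327.6
T·1.5240 = 327.6
T = 214.9 kN/m

T = 215 kN/m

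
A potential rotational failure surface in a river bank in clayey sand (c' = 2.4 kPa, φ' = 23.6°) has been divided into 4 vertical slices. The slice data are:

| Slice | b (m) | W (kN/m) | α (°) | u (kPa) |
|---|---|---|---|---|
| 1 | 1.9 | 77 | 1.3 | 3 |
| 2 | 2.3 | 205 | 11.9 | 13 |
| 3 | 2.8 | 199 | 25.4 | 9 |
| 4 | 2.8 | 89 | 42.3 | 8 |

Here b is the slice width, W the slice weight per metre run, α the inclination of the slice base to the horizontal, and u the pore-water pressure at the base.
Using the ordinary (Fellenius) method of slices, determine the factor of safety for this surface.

Ordinary method of slices: FS = Σ[c'·Δl_i + (W_i cosα_i − u_i·Δl_i)·tanφ'] / Σ W_i sinα_i, with Δl_i = b_i / cosα_i.
Slice 1: Δl = 1.9/cos1.3° = 1.900 m; N'_1 = 77·cos1.3° − 3·1.900 = 71.3; c'Δl = 4.56; W sinα = 1.7
Slice 2: Δl = 2.3/cos11.9° = 2.351 m; N'_2 = 205·cos11.9° − 13·2.351 = 170.0; c'Δl = 5.64; W sinα = 42.3
Slice 3: Δl = 2.8/cos25.4° = 3.100 m; N'_3 = 199·cos25.4° − 9·3.100 = 151.9; c'Δl = 7.44; W sinα = 85.4
Slice 4: Δl = 2.8/cos42.3° = 3.786 m; N'_4 = 89·cos42.3° − 8·3.786 = 35.5; c'Δl = 9.09; W sinα = 59.9
Σc'Δl = 26.7 kN/m; ΣN' = 428.7 kN/m; ΣW sinα = 189.3 kN/m
Resisting = 26.7 + 428.7·tan23.6° = 26.7 + 187.3 = 214.0 kN/m
FS = 214.0 / 189.3 = 1.131

FS = 1.13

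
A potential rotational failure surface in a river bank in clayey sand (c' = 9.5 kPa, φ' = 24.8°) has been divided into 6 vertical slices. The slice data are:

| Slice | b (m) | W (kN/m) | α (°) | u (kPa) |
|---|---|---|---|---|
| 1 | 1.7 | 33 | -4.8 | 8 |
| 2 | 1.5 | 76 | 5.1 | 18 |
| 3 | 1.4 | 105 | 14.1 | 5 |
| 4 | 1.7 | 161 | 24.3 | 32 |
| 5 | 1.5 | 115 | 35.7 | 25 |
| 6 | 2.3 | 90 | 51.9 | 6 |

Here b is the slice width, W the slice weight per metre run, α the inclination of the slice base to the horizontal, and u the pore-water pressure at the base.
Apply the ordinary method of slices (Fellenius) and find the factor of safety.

FS = 1.14

Ordinary method of slices: FS = Σ[c'·Δl_i + (W_i cosα_i − u_i·Δl_i)·tanφ'] / Σ W_i sinα_i, with Δl_i = b_i / cosα_i.
Slice 1: Δl = 1.7/cos(-4.8°) = 1.706 m; N'_1 = 33·cos(-4.8°) − 8·1.706 = 19.2; c'Δl = 16.21; W sinα = -2.8
Slice 2: Δl = 1.5/cos5.1° = 1.506 m; N'_2 = 76·cos5.1° − 18·1.506 = 48.6; c'Δl = 14.31; W sinα = 6.8
Slice 3: Δl = 1.4/cos14.1° = 1.443 m; N'_3 = 105·cos14.1° − 5·1.443 = 94.6; c'Δl = 13.71; W sinα = 25.6
Slice 4: Δl = 1.7/cos24.3° = 1.865 m; N'_4 = 161·cos24.3° − 32·1.865 = 87.0; c'Δl = 17.72; W sinα = 66.3
Slice 5: Δl = 1.5/cos35.7° = 1.847 m; N'_5 = 115·cos35.7° − 25·1.847 = 47.2; c'Δl = 17.55; W sinα = 67.1
Slice 6: Δl = 2.3/cos51.9° = 3.727 m; N'_6 = 90·cos51.9° − 6·3.727 = 33.2; c'Δl = 35.41; W sinα = 70.8
Σc'Δl = 114.9 kN/m; ΣN' = 329.9 kN/m; ΣW sinα = 233.8 kN/m
Resisting = 114.9 + 329.9·tan24.8° = 114.9 + 152.4 = 267.3 kN/m
FS = 267.3 / 233.8 = 1.144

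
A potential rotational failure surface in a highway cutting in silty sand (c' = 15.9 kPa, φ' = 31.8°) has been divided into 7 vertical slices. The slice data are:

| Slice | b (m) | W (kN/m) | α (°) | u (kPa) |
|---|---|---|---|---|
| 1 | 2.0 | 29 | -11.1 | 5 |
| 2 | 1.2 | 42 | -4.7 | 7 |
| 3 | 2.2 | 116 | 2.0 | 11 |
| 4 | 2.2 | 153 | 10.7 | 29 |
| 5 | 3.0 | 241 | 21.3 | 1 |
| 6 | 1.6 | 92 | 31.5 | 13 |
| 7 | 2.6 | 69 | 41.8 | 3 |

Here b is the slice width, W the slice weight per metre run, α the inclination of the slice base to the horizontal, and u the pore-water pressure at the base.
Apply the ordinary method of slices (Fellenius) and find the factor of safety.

Ordinary method of slices: FS = Σ[c'·Δl_i + (W_i cosα_i − u_i·Δl_i)·tanφ'] / Σ W_i sinα_i, with Δl_i = b_i / cosα_i.
Slice 1: Δl = 2.0/cos(-11.1°) = 2.038 m; N'_1 = 29·cos(-11.1°) − 5·2.038 = 18.3; c'Δl = 32.41; W sinα = -5.6
Slice 2: Δl = 1.2/cos(-4.7°) = 1.204 m; N'_2 = 42·cos(-4.7°) − 7·1.204 = 33.4; c'Δl = 19.14; W sinα = -3.4
Slice 3: Δl = 2.2/cos2.0° = 2.201 m; N'_3 = 116·cos2.0° − 11·2.201 = 91.7; c'Δl = 35.00; W sinα = 4.0
Slice 4: Δl = 2.2/cos10.7° = 2.239 m; N'_4 = 153·cos10.7° − 29·2.239 = 85.4; c'Δl = 35.60; W sinα = 28.4
Slice 5: Δl = 3.0/cos21.3° = 3.220 m; N'_5 = 241·cos21.3° − 1·3.220 = 221.3; c'Δl = 51.20; W sinα = 87.5
Slice 6: Δl = 1.6/cos31.5° = 1.877 m; N'_6 = 92·cos31.5° − 13·1.877 = 54.0; c'Δl = 29.84; W sinα = 48.1
Slice 7: Δl = 2.6/cos41.8° = 3.488 m; N'_7 = 69·cos41.8° − 3·3.488 = 41.0; c'Δl = 55.45; W sinα = 46.0
Σc'Δl = 258.6 kN/m; ΣN' = 545.2 kN/m; ΣW sinα = 205.0 kN/m
Resisting = 258.6 + 545.2·tan31.8° = 258.6 + 338.0 = 596.7 kN/m
FS = 596.7 / 205.0 = 2.910

FS = 2.91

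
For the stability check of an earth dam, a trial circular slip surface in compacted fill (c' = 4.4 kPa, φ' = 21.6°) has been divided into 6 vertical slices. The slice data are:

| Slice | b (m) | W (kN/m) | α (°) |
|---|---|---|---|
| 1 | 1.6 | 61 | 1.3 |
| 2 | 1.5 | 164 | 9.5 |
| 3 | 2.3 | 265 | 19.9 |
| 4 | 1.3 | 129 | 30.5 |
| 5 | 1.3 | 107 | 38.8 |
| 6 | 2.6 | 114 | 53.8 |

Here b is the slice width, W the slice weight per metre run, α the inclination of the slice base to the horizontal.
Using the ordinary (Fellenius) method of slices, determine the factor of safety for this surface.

FS = 1.02

Ordinary method of slices: FS = Σ[c'·Δl_i + (W_i cosα_i)·tanφ'] / Σ W_i sinα_i, with Δl_i = b_i / cosα_i.
Slice 1: Δl = 1.6/cos1.3° = 1.600 m; N'_1 = 61·cos1.3° = 61.0; c'Δl = 7.04; W sinα = 1.4
Slice 2: Δl = 1.5/cos9.5° = 1.521 m; N'_2 = 164·cos9.5° = 161.8; c'Δl = 6.69; W sinα = 27.1
Slice 3: Δl = 2.3/cos19.9° = 2.446 m; N'_3 = 265·cos19.9° = 249.2; c'Δl = 10.76; W sinα = 90.2
Slice 4: Δl = 1.3/cos30.5° = 1.509 m; N'_4 = 129·cos30.5° = 111.2; c'Δl = 6.64; W sinα = 65.5
Slice 5: Δl = 1.3/cos38.8° = 1.668 m; N'_5 = 107·cos38.8° = 83.4; c'Δl = 7.34; W sinα = 67.0
Slice 6: Δl = 2.6/cos53.8° = 4.402 m; N'_6 = 114·cos53.8° = 67.3; c'Δl = 19.37; W sinα = 92.0
Σc'Δl = 57.8 kN/m; ΣN' = 733.8 kN/m; ΣW sinα = 343.2 kN/m
Resisting = 57.8 + 733.8·tan21.6° = 57.8 + 290.5 = 348.4 kN/m
FS = 348.4 / 343.2 = 1.015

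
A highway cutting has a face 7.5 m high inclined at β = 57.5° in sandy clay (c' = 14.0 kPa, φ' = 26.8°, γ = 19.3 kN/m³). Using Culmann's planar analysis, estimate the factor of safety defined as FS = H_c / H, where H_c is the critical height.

H_c = (4c'/γ) · sinβ cosφ' / [1 − cos(β − φ')]
    = (4·14.0/19.3) · sin57.5°·cos26.8° / [1 − cos30.7°]
    = 2.902 · 0.7528 / 0.1401 = 15.59 m
FS = H_c / H = 15.59 / 7.5 = 2.078

FS = 2.08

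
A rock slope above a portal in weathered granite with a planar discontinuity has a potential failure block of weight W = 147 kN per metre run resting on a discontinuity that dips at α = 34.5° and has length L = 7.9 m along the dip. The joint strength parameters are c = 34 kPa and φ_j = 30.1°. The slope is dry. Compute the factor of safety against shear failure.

Resolving the block weight along and normal to the plane and applying the Mohr–Coulomb strength on the joint:
N' = W cosα = 147·cos34.5° = 121.1 kN/m
Driving force T = W sinα = 147·sin34.5° = 83.3 kN/m
Resisting force R = c·L + N'·tanφ_j = 34·7.9 + 121.1·tan30.1° = 268.6 + 70.2 = 338.8 kN/m
FS = R / T = 338.8 / 83.3 = 4.069

FS = 4.07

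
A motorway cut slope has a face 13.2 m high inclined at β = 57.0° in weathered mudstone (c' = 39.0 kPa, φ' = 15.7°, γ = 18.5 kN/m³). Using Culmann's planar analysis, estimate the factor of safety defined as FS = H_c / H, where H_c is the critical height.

FS = 2.07

H_c = (4c'/γ) · sinβ cosφ' / [1 − cos(β − φ')]
    = (4·39.0/18.5) · sin57.0°·cos15.7° / [1 − cos41.3°]
    = 8.432 · 0.8074 / 0.2487 = 27.37 m
FS = H_c / H = 27.37 / 13.2 = 2.074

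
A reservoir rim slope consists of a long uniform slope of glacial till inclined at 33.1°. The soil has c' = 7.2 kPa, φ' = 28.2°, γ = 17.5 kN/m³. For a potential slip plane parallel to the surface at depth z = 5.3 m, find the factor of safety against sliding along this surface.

FS = 0.99

For an infinite slope with a slip plane parallel to the surface (no pore pressure): FS = [c' + γz cos²β tanφ'] / [γz sinβ cosβ].
γz = 17.5·5.3 = 92.75 kN/m²
Numerator = 7.2 + 92.75·cos²33.1°·tan28.2° = 7.2 + 92.75·0.7018·0.5362 = 42.101 kPa
Denominator = 92.75·sin33.1°·cos33.1° = 92.75·0.5461·0.8377 = 42.431 kPa
FS = 42.101 / 42.431 = 0.992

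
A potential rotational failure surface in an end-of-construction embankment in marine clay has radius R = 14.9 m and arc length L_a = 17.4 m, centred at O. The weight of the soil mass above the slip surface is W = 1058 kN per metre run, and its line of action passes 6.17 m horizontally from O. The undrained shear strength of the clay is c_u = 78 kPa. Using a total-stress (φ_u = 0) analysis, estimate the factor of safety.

FS = 3.10

Taking moments about the centre O, the resisting moment is provided by the undrained shear strength acting along the arc:
M_R = c_u·L_a·R = 78·17.40·14.9 = 20222.3 kN·m/m
M_D = W·d = 1058·6.17 = 6527.9 kN·m/m
FS = M_R / M_D = 20222.3 / 6527.9 = 3.098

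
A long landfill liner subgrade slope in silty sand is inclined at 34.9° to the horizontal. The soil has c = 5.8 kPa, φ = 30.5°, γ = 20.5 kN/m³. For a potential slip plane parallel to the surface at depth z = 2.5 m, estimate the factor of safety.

For an infinite slope with a slip plane parallel to the surface (no pore pressure): FS = [c + γz cos²β tanφ] / [γz sinβ cosβ].
γz = 20.5·2.5 = 51.25 kN/m²
Numerator = 5.8 + 51.25·cos²34.9°·tan30.5° = 5.8 + 51.25·0.6726·0.5890 = 26.106 kPa
Denominator = 51.25·sin34.9°·cos34.9° = 51.25·0.5721·0.8202 = 24.049 kPa
FS = 26.106 / 24.049 = 1.086

FS = 1.09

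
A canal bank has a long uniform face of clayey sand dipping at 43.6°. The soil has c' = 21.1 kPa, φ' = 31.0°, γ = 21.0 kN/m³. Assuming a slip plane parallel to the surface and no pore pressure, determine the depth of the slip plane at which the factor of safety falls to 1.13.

Setting FS = 1.13 in FS = [c' + γz cos²β tanφ'] / [γz sinβ cosβ] and solving for z:
z = c' / [γ cosβ (FS·sinβ − cosβ·tanφ')]
  = 21.1 / [21.0·cos43.6°·(1.13·sin43.6° − cos43.6°·tan31.0°)]
  = 21.1 / [21.0·0.7242·(1.13·0.6896 − 0.7242·0.6009)]
  = 21.1 / 5.2336 = 4.032 m

z = 4.03 m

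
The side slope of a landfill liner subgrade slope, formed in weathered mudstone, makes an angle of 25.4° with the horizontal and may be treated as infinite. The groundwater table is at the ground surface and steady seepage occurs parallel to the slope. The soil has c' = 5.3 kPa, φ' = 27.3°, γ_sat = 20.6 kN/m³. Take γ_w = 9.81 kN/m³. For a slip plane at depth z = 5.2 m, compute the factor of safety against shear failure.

FS = 0.70

With seepage parallel to the slope and the water table at the surface, the effective normal stress on the slip plane uses the buoyant unit weight γ' = γ_sat − γ_w while the driving shear stress uses γ_sat:
FS = [c' + γ' z cos²β tanφ'] / [γ_sat z sinβ cosβ]
γ' = 20.6 − 9.81 = 10.79 kN/m³
Numerator = 5.3 + 10.79·5.2·cos²25.4°·tan27.3° = 5.3 + 10.79·5.2·0.8160·0.5161 = 28.931 kPa
Denominator = 20.6·5.2·sin25.4°·cos25.4° = 20.6·5.2·0.4289·0.9033 = 41.506 kPa
FS = 28.931 / 41.506 = 0.697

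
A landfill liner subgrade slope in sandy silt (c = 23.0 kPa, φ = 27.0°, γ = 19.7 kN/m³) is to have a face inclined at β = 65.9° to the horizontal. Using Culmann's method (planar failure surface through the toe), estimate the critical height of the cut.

Culmann's analysis gives the critical failure plane at α_cr = (β + φ)/2 = (65.9 + 27.0)/2 = 46.5°, and the critical height
H_c = (4c/γ) · sinβ cosφ / [1 − cos(β − φ)]
    = (4·23.0/19.7) · sin65.9°·cos27.0° / [1 − cos(38.9°)]
    = 4.670 · 0.9128·0.8910 / [1 − 0.7782]
    = 4.670 · 0.8133 / 0.2218
    = 17.13 m

H_c = 17.13 m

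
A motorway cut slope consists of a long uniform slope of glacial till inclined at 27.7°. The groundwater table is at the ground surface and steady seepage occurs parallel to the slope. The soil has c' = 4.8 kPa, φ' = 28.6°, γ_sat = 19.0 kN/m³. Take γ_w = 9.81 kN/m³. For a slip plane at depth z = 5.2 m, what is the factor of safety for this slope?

FS = 0.62

With seepage parallel to the slope and the water table at the surface, the effective normal stress on the slip plane uses the buoyant unit weight γ' = γ_sat − γ_w while the driving shear stress uses γ_sat:
FS = [c' + γ' z cos²β tanφ'] / [γ_sat z sinβ cosβ]
γ' = 19.0 − 9.81 = 9.19 kN/m³
Numerator = 4.8 + 9.19·5.2·cos²27.7°·tan28.6° = 4.8 + 9.19·5.2·0.7839·0.5452 = 25.225 kPa
Denominator = 19.0·5.2·sin27.7°·cos27.7° = 19.0·5.2·0.4648·0.8854 = 40.663 kPa
FS = 25.225 / 40.663 = 0.620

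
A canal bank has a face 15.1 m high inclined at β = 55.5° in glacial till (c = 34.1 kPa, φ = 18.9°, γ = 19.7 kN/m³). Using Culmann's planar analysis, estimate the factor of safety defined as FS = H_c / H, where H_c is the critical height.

FS = 1.81

H_c = (4c/γ) · sinβ cosφ / [1 − cos(β − φ)]
    = (4·34.1/19.7) · sin55.5°·cos18.9° / [1 − cos36.6°]
    = 6.924 · 0.7797 / 0.1972 = 27.38 m
FS = H_c / H = 27.38 / 15.1 = 1.813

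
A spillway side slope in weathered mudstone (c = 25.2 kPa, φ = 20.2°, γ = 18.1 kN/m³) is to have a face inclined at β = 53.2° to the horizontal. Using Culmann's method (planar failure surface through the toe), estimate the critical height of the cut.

H_c = 25.94 m

Culmann's analysis gives the critical failure plane at α_cr = (β + φ)/2 = (53.2 + 20.2)/2 = 36.7°, and the critical height
H_c = (4c/γ) · sinβ cosφ / [1 − cos(β − φ)]
    = (4·25.2/18.1) · sin53.2°·cos20.2° / [1 − cos(33.0°)]
    = 5.569 · 0.8007·0.9385 / [1 − 0.8387]
    = 5.569 · 0.7515 / 0.1613
    = 25.94 m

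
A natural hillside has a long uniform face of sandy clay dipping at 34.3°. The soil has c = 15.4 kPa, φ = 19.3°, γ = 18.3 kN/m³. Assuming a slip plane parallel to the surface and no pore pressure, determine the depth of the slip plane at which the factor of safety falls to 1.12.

Setting FS = 1.12 in FS = [c + γz cos²β tanφ] / [γz sinβ cosβ] and solving for z:
z = c / [γ cosβ (FS·sinβ − cosβ·tanφ)]
  = 15.4 / [18.3·cos34.3°·(1.12·sin34.3° − cos34.3°·tan19.3°)]
  = 15.4 / [18.3·0.8261·(1.12·0.5635 − 0.8261·0.3502)]
  = 15.4 / 5.1680 = 2.980 m

z = 2.98 m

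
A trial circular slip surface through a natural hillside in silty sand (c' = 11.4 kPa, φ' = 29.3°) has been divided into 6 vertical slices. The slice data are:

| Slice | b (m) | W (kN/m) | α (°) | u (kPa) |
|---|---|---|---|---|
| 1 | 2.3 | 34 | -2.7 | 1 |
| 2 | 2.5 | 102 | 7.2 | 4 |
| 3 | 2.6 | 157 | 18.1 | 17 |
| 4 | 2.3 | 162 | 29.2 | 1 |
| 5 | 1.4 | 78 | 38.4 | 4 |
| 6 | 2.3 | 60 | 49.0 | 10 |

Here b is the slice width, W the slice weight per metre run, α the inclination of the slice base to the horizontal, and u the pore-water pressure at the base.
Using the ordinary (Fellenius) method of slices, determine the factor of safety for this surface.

Ordinary method of slices: FS = Σ[c'·Δl_i + (W_i cosα_i − u_i·Δl_i)·tanφ'] / Σ W_i sinα_i, with Δl_i = b_i / cosα_i.
Slice 1: Δl = 2.3/cos(-2.7°) = 2.303 m; N'_1 = 34·cos(-2.7°) − 1·2.303 = 31.7; c'Δl = 26.25; W sinα = -1.6
Slice 2: Δl = 2.5/cos7.2° = 2.520 m; N'_2 = 102·cos7.2° − 4·2.520 = 91.1; c'Δl = 28.73; W sinα = 12.8
Slice 3: Δl = 2.6/cos18.1° = 2.735 m; N'_3 = 157·cos18.1° − 17·2.735 = 102.7; c'Δl = 31.18; W sinα = 48.8
Slice 4: Δl = 2.3/cos29.2° = 2.635 m; N'_4 = 162·cos29.2° − 1·2.635 = 138.8; c'Δl = 30.04; W sinα = 79.0
Slice 5: Δl = 1.4/cos38.4° = 1.786 m; N'_5 = 78·cos38.4° − 4·1.786 = 54.0; c'Δl = 20.37; W sinα = 48.4
Slice 6: Δl = 2.3/cos49.0° = 3.506 m; N'_6 = 60·cos49.0° − 10·3.506 = 4.3; c'Δl = 39.97; W sinα = 45.3
Σc'Δl = 176.5 kN/m; ΣN' = 422.6 kN/m; ΣW sinα = 232.7 kN/m
Resisting = 176.5 + 422.6·tan29.3° = 176.5 + 237.1 = 413.7 kN/m
FS = 413.7 / 232.7 = 1.777

FS = 1.78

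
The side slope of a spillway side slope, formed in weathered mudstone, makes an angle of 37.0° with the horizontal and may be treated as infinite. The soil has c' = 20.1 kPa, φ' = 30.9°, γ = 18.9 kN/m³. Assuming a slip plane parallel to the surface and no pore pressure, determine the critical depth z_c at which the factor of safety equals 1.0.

z_c = 10.75 m

Setting FS = 1.00 in FS = [c' + γz cos²β tanφ'] / [γz sinβ cosβ] and solving for z:
z = c' / [γ cosβ (FS·sinβ − cosβ·tanφ')]
  = 20.1 / [18.9·cos37.0°·(1.00·sin37.0° − cos37.0°·tan30.9°)]
  = 20.1 / [18.9·0.7986·(1.00·0.6018 − 0.7986·0.5985)]
  = 20.1 / 1.8693 = 10.753 m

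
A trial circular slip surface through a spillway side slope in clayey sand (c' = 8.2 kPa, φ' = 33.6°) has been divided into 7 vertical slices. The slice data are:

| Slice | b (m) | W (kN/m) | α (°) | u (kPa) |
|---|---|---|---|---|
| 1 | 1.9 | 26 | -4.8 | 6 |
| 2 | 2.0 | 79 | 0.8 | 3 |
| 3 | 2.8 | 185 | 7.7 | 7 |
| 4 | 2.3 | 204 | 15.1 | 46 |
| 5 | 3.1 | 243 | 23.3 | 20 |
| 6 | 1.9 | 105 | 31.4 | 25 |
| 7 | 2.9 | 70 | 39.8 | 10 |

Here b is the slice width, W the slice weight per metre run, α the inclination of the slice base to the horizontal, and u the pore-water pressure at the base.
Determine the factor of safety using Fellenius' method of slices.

FS = 1.88

Ordinary method of slices: FS = Σ[c'·Δl_i + (W_i cosα_i − u_i·Δl_i)·tanφ'] / Σ W_i sinα_i, with Δl_i = b_i / cosα_i.
Slice 1: Δl = 1.9/cos(-4.8°) = 1.907 m; N'_1 = 26·cos(-4.8°) − 6·1.907 = 14.5; c'Δl = 15.63; W sinα = -2.2
Slice 2: Δl = 2.0/cos0.8° = 2.000 m; N'_2 = 79·cos0.8° − 3·2.000 = 73.0; c'Δl = 16.40; W sinα = 1.1
Slice 3: Δl = 2.8/cos7.7° = 2.825 m; N'_3 = 185·cos7.7° − 7·2.825 = 163.6; c'Δl = 23.17; W sinα = 24.8
Slice 4: Δl = 2.3/cos15.1° = 2.382 m; N'_4 = 204·cos15.1° − 46·2.382 = 87.4; c'Δl = 19.53; W sinα = 53.1
Slice 5: Δl = 3.1/cos23.3° = 3.375 m; N'_5 = 243·cos23.3° − 20·3.375 = 155.7; c'Δl = 27.68; W sinα = 96.1
Slice 6: Δl = 1.9/cos31.4° = 2.226 m; N'_6 = 105·cos31.4° − 25·2.226 = 34.0; c'Δl = 18.25; W sinα = 54.7
Slice 7: Δl = 2.9/cos39.8° = 3.775 m; N'_7 = 70·cos39.8° − 10·3.775 = 16.0; c'Δl = 30.95; W sinα = 44.8
Σc'Δl = 151.6 kN/m; ΣN' = 544.1 kN/m; ΣW sinα = 272.5 kN/m
Resisting = 151.6 + 544.1·tan33.6° = 151.6 + 361.5 = 513.1 kN/m
FS = 513.1 / 272.5 = 1.883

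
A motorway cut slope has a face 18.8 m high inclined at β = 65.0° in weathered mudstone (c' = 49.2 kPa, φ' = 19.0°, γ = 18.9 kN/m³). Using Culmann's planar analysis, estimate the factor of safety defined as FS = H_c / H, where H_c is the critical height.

H_c = (4c'/γ) · sinβ cosφ' / [1 − cos(β − φ')]
    = (4·49.2/18.9) · sin65.0°·cos19.0° / [1 − cos46.0°]
    = 10.413 · 0.8569 / 0.3053 = 29.22 m
FS = H_c / H = 29.22 / 18.8 = 1.554

FS = 1.55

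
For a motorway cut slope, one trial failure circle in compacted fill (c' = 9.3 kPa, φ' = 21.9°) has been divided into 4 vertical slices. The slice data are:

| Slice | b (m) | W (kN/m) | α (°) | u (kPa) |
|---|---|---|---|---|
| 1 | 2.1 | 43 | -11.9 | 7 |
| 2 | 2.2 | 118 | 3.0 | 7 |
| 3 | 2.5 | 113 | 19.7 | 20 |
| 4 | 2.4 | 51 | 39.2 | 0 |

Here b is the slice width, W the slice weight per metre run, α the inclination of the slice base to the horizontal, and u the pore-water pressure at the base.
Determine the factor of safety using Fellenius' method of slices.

FS = 2.71

Ordinary method of slices: FS = Σ[c'·Δl_i + (W_i cosα_i − u_i·Δl_i)·tanφ'] / Σ W_i sinα_i, with Δl_i = b_i / cosα_i.
Slice 1: Δl = 2.1/cos(-11.9°) = 2.146 m; N'_1 = 43·cos(-11.9°) − 7·2.146 = 27.1; c'Δl = 19.96; W sinα = -8.9
Slice 2: Δl = 2.2/cos3.0° = 2.203 m; N'_2 = 118·cos3.0° − 7·2.203 = 102.4; c'Δl = 20.49; W sinα = 6.2
Slice 3: Δl = 2.5/cos19.7° = 2.655 m; N'_3 = 113·cos19.7° − 20·2.655 = 53.3; c'Δl = 24.70; W sinα = 38.1
Slice 4: Δl = 2.4/cos39.2° = 3.097 m; N'_4 = 51·cos39.2° − 0·3.097 = 39.5; c'Δl = 28.80; W sinα = 32.2
Σc'Δl = 93.9 kN/m; ΣN' = 222.3 kN/m; ΣW sinα = 67.6 kN/m
Resisting = 93.9 + 222.3·tan21.9° = 93.9 + 89.4 = 183.3 kN/m
FS = 183.3 / 67.6 = 2.710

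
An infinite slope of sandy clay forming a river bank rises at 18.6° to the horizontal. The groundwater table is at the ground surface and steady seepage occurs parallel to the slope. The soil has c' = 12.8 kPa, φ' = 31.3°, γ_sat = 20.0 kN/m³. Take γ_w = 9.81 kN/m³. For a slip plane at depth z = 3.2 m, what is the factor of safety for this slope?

With seepage parallel to the slope and the water table at the surface, the effective normal stress on the slip plane uses the buoyant unit weight γ' = γ_sat − γ_w while the driving shear stress uses γ_sat:
FS = [c' + γ' z cos²β tanφ'] / [γ_sat z sinβ cosβ]
γ' = 20.0 − 9.81 = 10.19 kN/m³
Numerator = 12.8 + 10.19·3.2·cos²18.6°·tan31.3° = 12.8 + 10.19·3.2·0.8983·0.6080 = 30.609 kPa
Denominator = 20.0·3.2·sin18.6°·cos18.6° = 20.0·3.2·0.3190·0.9478 = 19.347 kPa
FS = 30.609 / 19.347 = 1.582

FS = 1.58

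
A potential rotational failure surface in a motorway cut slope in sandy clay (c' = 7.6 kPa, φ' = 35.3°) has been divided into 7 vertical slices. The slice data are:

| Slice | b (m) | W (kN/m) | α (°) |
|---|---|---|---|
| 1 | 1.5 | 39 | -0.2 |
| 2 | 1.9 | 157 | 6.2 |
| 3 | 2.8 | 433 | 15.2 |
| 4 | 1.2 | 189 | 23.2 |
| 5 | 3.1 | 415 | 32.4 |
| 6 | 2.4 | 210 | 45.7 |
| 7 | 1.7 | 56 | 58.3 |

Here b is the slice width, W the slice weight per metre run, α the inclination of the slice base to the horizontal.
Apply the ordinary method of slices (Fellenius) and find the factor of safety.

Ordinary method of slices: FS = Σ[c'·Δl_i + (W_i cosα_i)·tanφ'] / Σ W_i sinα_i, with Δl_i = b_i / cosα_i.
Slice 1: Δl = 1.5/cos(-0.2°) = 1.500 m; N'_1 = 39·cos(-0.2°) = 39.0; c'Δl = 11.40; W sinα = -0.1
Slice 2: Δl = 1.9/cos6.2° = 1.911 m; N'_2 = 157·cos6.2° = 156.1; c'Δl = 14.52; W sinα = 17.0
Slice 3: Δl = 2.8/cos15.2° = 2.902 m; N'_3 = 433·cos15.2° = 417.9; c'Δl = 22.05; W sinα = 113.5
Slice 4: Δl = 1.2/cos23.2° = 1.306 m; N'_4 = 189·cos23.2° = 173.7; c'Δl = 9.92; W sinα = 74.5
Slice 5: Δl = 3.1/cos32.4° = 3.672 m; N'_5 = 415·cos32.4° = 350.4; c'Δl = 27.90; W sinα = 222.4
Slice 6: Δl = 2.4/cos45.7° = 3.436 m; N'_6 = 210·cos45.7° = 146.7; c'Δl = 26.12; W sinα = 150.3
Slice 7: Δl = 1.7/cos58.3° = 3.235 m; N'_7 = 56·cos58.3° = 29.4; c'Δl = 24.59; W sinα = 47.6
Σc'Δl = 136.5 kN/m; ΣN' = 1313.1 kN/m; ΣW sinα = 625.1 kN/m
Resisting = 136.5 + 1313.1·tan35.3° = 136.5 + 929.8 = 1066.3 kN/m
FS = 1066.3 / 625.1 = 1.706

FS = 1.71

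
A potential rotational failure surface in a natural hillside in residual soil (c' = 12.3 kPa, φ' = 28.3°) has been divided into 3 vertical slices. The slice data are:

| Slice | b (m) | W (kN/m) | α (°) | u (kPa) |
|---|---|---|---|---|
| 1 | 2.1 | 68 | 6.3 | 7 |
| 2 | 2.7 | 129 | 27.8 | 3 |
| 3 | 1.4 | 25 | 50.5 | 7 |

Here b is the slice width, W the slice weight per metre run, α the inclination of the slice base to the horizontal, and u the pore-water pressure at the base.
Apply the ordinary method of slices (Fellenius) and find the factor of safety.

FS = 2.02

Ordinary method of slices: FS = Σ[c'·Δl_i + (W_i cosα_i − u_i·Δl_i)·tanφ'] / Σ W_i sinα_i, with Δl_i = b_i / cosα_i.
Slice 1: Δl = 2.1/cos6.3° = 2.113 m; N'_1 = 68·cos6.3° − 7·2.113 = 52.8; c'Δl = 25.99; W sinα = 7.5
Slice 2: Δl = 2.7/cos27.8° = 3.052 m; N'_2 = 129·cos27.8° − 3·3.052 = 105.0; c'Δl = 37.54; W sinα = 60.2
Slice 3: Δl = 1.4/cos50.5° = 2.201 m; N'_3 = 25·cos50.5° − 7·2.201 = 0.5; c'Δl = 27.07; W sinα = 19.3
Σc'Δl = 90.6 kN/m; ΣN' = 158.2 kN/m; ΣW sinα = 86.9 kN/m
Resisting = 90.6 + 158.2·tan28.3° = 90.6 + 85.2 = 175.8 kN/m
FS = 175.8 / 86.9 = 2.023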